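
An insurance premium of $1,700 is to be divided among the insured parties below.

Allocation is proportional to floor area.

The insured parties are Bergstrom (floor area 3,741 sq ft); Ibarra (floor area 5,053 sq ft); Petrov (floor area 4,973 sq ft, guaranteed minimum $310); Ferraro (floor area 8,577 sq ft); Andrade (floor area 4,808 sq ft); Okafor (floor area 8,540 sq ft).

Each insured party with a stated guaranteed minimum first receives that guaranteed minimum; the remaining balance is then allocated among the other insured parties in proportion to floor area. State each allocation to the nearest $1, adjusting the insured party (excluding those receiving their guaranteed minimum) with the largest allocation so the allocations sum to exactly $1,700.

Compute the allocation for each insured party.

Bergstrom: $169 | Ibarra: $229 | Petrov: $310 | Ferraro: $388 | Andrade: $218 | Okafor: $386

Fund the minimums — Petrov $310. Remaining pool $1,390.
Remaining pool split over remaining floor area 30,719: Bergstrom 169.28 → $169; Ibarra 228.64 → $229; Ferraro 388.10 → $388; Andrade 217.56 → $218; Okafor 386.43 → $386.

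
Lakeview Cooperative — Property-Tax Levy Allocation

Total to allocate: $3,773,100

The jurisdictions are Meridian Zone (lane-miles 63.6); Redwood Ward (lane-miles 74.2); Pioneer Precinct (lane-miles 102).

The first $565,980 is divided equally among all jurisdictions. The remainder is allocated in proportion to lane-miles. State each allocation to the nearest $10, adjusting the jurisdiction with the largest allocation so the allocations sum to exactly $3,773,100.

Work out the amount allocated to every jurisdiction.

First tranche $565,980 split equally: $188,660 each.
Remainder $3,207,120 by lane-miles (total 239.8): Meridian Zone 850,595.63 → $850,600; Redwood Ward 992,361.57 → $992,360; Pioneer Precinct 1,364,162.80 → $1,364,160.
Totals: Meridian Zone $188,660 + $850,600 = $1,039,260; Redwood Ward $188,660 + $992,360 = $1,181,020; Pioneer Precinct $188,660 + $1,364,160 = $1,552,820.

Meridian Zone: $1,039,260 · Redwood Ward: $1,181,020 · Pioneer Precinct: $1,552,820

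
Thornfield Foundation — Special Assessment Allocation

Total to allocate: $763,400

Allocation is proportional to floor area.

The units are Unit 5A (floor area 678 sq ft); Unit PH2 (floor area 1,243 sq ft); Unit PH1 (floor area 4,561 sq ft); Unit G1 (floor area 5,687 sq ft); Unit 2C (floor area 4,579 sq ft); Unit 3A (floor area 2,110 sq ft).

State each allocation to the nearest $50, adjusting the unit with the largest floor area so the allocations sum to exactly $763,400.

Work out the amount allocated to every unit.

Sum of floor area: 18,858.
Unrounded shares: Unit 5A 678/18,858 × $763,400 = 27,446.45; Unit PH2 1,243/18,858 × $763,400 = 50,318.50; Unit PH1 4,561/18,858 × $763,400 = 184,636.09; Unit G1 5,687/18,858 × $763,400 = 230,218.25; Unit 2C 4,579/18,858 × $763,400 = 185,364.76; Unit 3A 2,110/18,858 × $763,400 = 85,415.95.
Rounded to nearest $50: Unit 5A $27,450; Unit PH2 $50,300; Unit PH1 $184,650; Unit G1 $230,200; Unit 2C $185,350; Unit 3A $85,400. Sum = $763,350.
Difference $763,400 − $763,350 = +$50 applied to largest floor area (Unit G1): Unit G1 becomes $230,250.

Unit 5A: $27,450 · Unit PH2: $50,300 · Unit PH1: $184,650 · Unit G1: $230,250 · Unit 2C: $185,350 · Unit 3A: $85,400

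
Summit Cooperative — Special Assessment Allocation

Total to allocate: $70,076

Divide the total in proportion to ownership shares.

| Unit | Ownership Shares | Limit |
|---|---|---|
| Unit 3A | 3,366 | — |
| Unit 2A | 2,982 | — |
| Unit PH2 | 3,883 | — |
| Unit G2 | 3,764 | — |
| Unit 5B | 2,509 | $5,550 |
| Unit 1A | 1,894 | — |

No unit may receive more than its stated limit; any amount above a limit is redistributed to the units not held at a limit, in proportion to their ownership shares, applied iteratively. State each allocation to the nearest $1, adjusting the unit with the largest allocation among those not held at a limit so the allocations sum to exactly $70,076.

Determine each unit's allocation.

Combined ownership shares = 18,398.
Proportional shares (ignoring caps): Unit 3A 12,820.73; Unit 2A 11,358.12; Unit PH2 14,789.93; Unit G2 14,336.67; Unit 5B 9,556.51; Unit 1A 7,214.04.
Capped: Unit 5B ($5,550); balance $64,526 reallocated over remaining ownership shares 15,889.
Redistributed shares: Unit 3A 13,669.49 → $13,669; Unit 2A 12,110.05 → $12,110; Unit PH2 15,769.05 → $15,769; Unit G2 15,285.79 → $15,286; Unit 1A 7,691.63 → $7,692.

Unit 3A: $13,669; Unit 2A: $12,110; Unit PH2: $15,769; Unit G2: $15,286; Unit 5B: $5,550; Unit 1A: $7,692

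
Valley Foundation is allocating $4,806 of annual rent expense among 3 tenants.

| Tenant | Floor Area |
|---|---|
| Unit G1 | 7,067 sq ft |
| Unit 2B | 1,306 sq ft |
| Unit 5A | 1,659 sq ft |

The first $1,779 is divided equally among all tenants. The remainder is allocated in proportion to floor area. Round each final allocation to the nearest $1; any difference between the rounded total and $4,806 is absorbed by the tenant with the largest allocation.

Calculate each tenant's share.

$1,779 shared equally gives $593 per tenant.
Remainder $3,027 by floor area (total 10,032): Unit G1 2,132.36 → $2,132; Unit 2B 394.07 → $394; Unit 5A 500.58 → $501.
Totals: Unit G1 $593 + $2,132 = $2,725; Unit 2B $593 + $394 = $987; Unit 5A $593 + $501 = $1,094.

Unit G1: $2,725 | Unit 2B: $987 | Unit 5A: $1,094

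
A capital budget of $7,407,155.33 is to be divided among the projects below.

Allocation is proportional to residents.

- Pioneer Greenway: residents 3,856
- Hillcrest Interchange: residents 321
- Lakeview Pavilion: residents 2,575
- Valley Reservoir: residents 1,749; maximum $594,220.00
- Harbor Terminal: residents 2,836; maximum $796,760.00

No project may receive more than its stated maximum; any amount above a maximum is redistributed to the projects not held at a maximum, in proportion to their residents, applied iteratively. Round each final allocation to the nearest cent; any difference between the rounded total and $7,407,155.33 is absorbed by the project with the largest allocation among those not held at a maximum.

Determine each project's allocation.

Combined residents = 11,337.
Proportional shares (ignoring caps): Pioneer Greenway 2,519,360.58503; Hillcrest Interchange 209,728.9284; Lakeview Pavilion 1,682,404.95499; Valley Reservoir 1,142,728.6471; Harbor Terminal 1,852,932.2145.
Cap binds for Valley Reservoir ($594,220.00), Harbor Terminal ($796,760.00); remaining pool $6,016,175.33 reallocated over remaining residents 6,752.
Shares after redistribution: Pioneer Greenway 3,435,777.8543 → $3,435,777.85; Hillcrest Interchange 286,017.8141 → $286,017.81; Lakeview Pavilion 2,294,379.6615 → $2,294,379.66.
Rounding difference +$0.01 applied to Pioneer Greenway → $3,435,777.86.

Pioneer Greenway: $3,435,777.86 | Hillcrest Interchange: $286,017.81 | Lakeview Pavilion: $2,294,379.66 | Valley Reservoir: $594,220.00 | Harbor Terminal: $796,760.00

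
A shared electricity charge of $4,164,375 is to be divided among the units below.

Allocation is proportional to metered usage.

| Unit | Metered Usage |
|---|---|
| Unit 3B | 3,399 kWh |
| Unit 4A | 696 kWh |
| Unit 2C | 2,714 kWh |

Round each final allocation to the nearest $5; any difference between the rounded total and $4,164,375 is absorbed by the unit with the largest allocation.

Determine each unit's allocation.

Unit 3B: $2,078,820 · Unit 4A: $425,675 · Unit 2C: $1,659,880

Combined metered usage = 6,809.
Raw shares: Unit 3B 3,399/6,809 × $4,164,375 = 2,078,823.71; Unit 4A 696/6,809 × $4,164,375 = 425,672.64; Unit 2C 2,714/6,809 × $4,164,375 = 1,659,878.65.
At nearest $5: Unit 3B $2,078,825; Unit 4A $425,675; Unit 2C $1,659,880. Sum = $4,164,380.
Difference $4,164,375 − $4,164,380 = −$5 applied to largest allocation (Unit 3B): Unit 3B becomes $2,078,820.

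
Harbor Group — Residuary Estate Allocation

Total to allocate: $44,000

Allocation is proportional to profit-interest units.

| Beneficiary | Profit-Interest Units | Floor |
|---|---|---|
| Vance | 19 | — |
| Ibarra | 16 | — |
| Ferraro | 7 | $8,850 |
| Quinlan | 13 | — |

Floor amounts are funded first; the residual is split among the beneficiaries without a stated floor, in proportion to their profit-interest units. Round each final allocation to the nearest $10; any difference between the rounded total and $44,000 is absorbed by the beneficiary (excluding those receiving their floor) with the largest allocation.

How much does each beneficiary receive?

Vance: $13,910; Ibarra: $11,720; Ferraro: $8,850; Quinlan: $9,520

Fund the minimums — Ferraro $8,850. Remaining pool $35,150.
Remaining pool split over remaining profit-interest units 48: Vance 13,913.54 → $13,910; Ibarra 11,716.67 → $11,720; Quinlan 9,519.79 → $9,520.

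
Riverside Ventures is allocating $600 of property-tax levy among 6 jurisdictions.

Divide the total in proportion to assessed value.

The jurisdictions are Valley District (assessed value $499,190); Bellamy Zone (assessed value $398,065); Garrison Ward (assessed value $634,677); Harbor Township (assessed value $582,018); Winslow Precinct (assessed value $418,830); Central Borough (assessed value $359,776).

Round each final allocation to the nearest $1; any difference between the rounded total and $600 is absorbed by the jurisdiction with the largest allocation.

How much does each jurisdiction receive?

Valley District: $104 | Bellamy Zone: $83 | Garrison Ward: $130 | Harbor Township: $121 | Winslow Precinct: $87 | Central Borough: $75

Sum of assessed value: 2,892,556.
Proportional shares: Valley District 499,190/2,892,556 × $600 = 103.55; Bellamy Zone 398,065/2,892,556 × $600 = 82.57; Garrison Ward 634,677/2,892,556 × $600 = 131.65; Harbor Township 582,018/2,892,556 × $600 = 120.73; Winslow Precinct 418,830/2,892,556 × $600 = 86.88; Central Borough 359,776/2,892,556 × $600 = 74.63.
Rounded to nearest $1: Valley District $104; Bellamy Zone $83; Garrison Ward $132; Harbor Township $121; Winslow Precinct $87; Central Borough $75. Sum = $602.
Difference $600 − $602 = −$2 applied to largest allocation (Garrison Ward): Garrison Ward becomes $130.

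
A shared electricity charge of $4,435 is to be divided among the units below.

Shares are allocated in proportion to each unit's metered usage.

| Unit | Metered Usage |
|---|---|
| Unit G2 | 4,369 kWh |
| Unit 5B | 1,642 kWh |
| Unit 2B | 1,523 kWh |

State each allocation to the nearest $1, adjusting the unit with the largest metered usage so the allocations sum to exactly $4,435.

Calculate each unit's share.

Unit G2: $2,571 | Unit 5B: $967 | Unit 2B: $897

Total metered usage = 7,534.
Pro-rata amounts: Unit G2 4,369/7,534 × $4,435 = 2,571.88; Unit 5B 1,642/7,534 × $4,435 = 966.59; Unit 2B 1,523/7,534 × $4,435 = 896.54.
At nearest $1: Unit G2 $2,572; Unit 5B $967; Unit 2B $897. Sum = $4,436.
Difference $4,435 − $4,436 = −$1 applied to largest metered usage (Unit G2): Unit G2 becomes $2,571.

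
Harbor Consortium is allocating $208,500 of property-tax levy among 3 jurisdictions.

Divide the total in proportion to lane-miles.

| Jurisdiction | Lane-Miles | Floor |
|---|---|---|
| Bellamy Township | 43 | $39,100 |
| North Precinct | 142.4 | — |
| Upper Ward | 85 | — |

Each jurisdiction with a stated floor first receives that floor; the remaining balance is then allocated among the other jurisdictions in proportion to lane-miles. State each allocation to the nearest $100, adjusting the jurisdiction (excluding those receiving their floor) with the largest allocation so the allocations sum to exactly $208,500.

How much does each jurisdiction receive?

Guaranteed amounts: Bellamy Township $39,100. Residual $169,400.
Residual split over remaining lane-miles 227.4: North Precinct 106,079.86 → $106,100; Upper Ward 63,320.14 → $63,300.

Bellamy Township: $39,100 | North Precinct: $106,100 | Upper Ward: $63,300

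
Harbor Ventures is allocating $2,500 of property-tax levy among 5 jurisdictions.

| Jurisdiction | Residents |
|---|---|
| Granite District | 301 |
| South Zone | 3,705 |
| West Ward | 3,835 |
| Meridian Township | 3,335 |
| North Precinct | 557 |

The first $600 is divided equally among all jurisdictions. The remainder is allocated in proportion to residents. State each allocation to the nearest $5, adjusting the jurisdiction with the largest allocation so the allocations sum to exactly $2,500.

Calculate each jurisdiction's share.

Granite District: $170 | South Zone: $720 | West Ward: $740 | Meridian Township: $660 | North Precinct: $210

$600 shared equally gives $120 per jurisdiction.
Remainder $1,900 by residents (total 11,733): Granite District 48.74 → $50; South Zone 599.97 → $600; West Ward 621.03 → $620; Meridian Township 540.06 → $540; North Precinct 90.20 → $90.
Totals: Granite District $120 + $50 = $170; South Zone $120 + $600 = $720; West Ward $120 + $620 = $740; Meridian Township $120 + $540 = $660; North Precinct $120 + $90 = $210.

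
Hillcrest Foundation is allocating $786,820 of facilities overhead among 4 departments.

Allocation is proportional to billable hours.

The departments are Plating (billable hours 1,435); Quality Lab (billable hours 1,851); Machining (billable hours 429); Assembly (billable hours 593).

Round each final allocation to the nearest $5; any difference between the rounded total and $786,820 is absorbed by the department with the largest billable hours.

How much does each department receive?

Plating: $262,090 · Quality Lab: $338,070 · Machining: $78,355 · Assembly: $108,305

Billable hours total: 1,435 + 1,851 + 429 + 593 = 4,308.
Pro-rata amounts: Plating 262,090.69; Quality Lab 338,069.60; Machining 78,353.25; Assembly 108,306.47.
After rounding ($5): Plating $262,090; Quality Lab $338,070; Machining $78,355; Assembly $108,305. Sum = $786,820.
Sum already equals the total — no adjustment.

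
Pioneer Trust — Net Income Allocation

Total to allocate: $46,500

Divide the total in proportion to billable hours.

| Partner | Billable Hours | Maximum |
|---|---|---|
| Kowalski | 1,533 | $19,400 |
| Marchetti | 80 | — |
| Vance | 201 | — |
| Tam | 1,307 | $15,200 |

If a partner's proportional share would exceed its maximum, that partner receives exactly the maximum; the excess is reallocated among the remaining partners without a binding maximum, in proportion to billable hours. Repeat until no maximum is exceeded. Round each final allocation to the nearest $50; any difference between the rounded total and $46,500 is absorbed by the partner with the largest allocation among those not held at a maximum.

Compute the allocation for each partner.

Kowalski: $19,400 · Marchetti: $3,400 · Vance: $8,500 · Tam: $15,200

Combined billable hours = 3,121.
Proportional shares (ignoring caps): Kowalski 22,840.28; Marchetti 1,191.93; Vance 2,994.71; Tam 19,473.09.
Held at cap: Kowalski ($19,400), Tam ($15,200); remaining pool $11,900 reallocated over remaining billable hours 281.
Redistributed shares: Marchetti 3,387.90 → $3,400; Vance 8,512.10 → $8,500.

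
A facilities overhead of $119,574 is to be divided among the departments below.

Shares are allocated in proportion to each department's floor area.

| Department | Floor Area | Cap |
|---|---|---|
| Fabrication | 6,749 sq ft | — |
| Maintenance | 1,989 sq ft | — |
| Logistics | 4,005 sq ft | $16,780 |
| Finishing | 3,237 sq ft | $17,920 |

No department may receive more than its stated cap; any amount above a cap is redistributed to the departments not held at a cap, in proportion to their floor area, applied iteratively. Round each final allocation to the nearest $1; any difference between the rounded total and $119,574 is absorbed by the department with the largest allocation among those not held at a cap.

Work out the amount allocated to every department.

Sum of floor area: 15,980.
Pro-rata shares before constraints: Fabrication 50,500.93; Maintenance 14,883.15; Logistics 29,968.33; Finishing 24,221.59.
Held at cap: Logistics ($16,780), Finishing ($17,920); remaining pool $84,874 reallocated over remaining floor area 8,738.
Remaining shares: Fabrication 65,554.43 → $65,554; Maintenance 19,319.57 → $19,320.

Fabrication: $65,554 · Maintenance: $19,320 · Logistics: $16,780 · Finishing: $17,920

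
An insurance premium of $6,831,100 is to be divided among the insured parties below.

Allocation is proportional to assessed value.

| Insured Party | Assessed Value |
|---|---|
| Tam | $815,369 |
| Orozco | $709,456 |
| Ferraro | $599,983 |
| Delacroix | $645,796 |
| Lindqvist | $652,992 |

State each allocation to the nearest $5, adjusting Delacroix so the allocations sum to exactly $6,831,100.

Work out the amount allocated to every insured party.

Assessed value total: 3,423,596.
Raw shares: Tam 815,369/3,423,596 × $6,831,100 = 1,626,905.50; Orozco 709,456/3,423,596 × $6,831,100 = 1,415,577.33; Ferraro 599,983/3,423,596 × $6,831,100 = 1,197,145.89; Delacroix 645,796/3,423,596 × $6,831,100 = 1,288,556.55; Lindqvist 652,992/3,423,596 × $6,831,100 = 1,302,914.73.
At nearest $5: Tam $1,626,905; Orozco $1,415,575; Ferraro $1,197,145; Delacroix $1,288,555; Lindqvist $1,302,915. Sum = $6,831,095.
Difference $6,831,100 − $6,831,095 = +$5 applied to Delacroix: Delacroix becomes $1,288,560.

Tam: $1,626,905; Orozco: $1,415,575; Ferraro: $1,197,145; Delacroix: $1,288,560; Lindqvist: $1,302,915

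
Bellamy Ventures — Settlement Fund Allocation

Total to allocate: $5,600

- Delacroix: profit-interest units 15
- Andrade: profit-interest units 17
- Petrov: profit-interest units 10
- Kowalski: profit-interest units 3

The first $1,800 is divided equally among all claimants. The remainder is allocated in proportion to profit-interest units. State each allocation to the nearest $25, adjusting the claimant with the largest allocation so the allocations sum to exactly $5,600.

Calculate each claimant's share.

First tranche $1,800 split equally: $450 each.
Remainder $3,800 by profit-interest units (total 45): Delacroix 1,266.67 → $1,275; Andrade 1,435.56 → $1,425; Petrov 844.44 → $850; Kowalski 253.33 → $250.
Totals: Delacroix $450 + $1,275 = $1,725; Andrade $450 + $1,425 = $1,875; Petrov $450 + $850 = $1,300; Kowalski $450 + $250 = $700.

Delacroix: $1,725 | Andrade: $1,875 | Petrov: $1,300 | Kowalski: $700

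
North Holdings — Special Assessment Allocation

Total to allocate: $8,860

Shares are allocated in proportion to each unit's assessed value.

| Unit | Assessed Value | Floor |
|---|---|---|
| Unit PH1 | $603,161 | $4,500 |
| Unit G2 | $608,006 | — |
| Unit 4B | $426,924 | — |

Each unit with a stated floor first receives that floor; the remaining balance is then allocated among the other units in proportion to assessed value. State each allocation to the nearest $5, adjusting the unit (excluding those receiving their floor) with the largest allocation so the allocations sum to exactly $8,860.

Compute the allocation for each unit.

Unit PH1: $4,500; Unit G2: $2,560; Unit 4B: $1,800

Fund the minimums — Unit PH1 $4,500. Balance $4,360.
Balance split over remaining assessed value 1,034,930: Unit G2 2,561.44 → $2,560; Unit 4B 1,798.56 → $1,800.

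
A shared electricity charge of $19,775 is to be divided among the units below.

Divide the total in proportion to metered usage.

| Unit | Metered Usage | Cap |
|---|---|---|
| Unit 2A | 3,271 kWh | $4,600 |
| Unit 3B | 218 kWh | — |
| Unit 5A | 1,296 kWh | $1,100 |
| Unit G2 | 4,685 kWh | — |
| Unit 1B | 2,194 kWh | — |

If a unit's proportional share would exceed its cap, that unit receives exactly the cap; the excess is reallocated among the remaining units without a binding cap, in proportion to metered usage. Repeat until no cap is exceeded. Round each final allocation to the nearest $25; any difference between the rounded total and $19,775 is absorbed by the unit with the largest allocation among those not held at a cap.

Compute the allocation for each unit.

Unit 2A: $4,600 · Unit 3B: $425 · Unit 5A: $1,100 · Unit G2: $9,300 · Unit 1B: $4,350

Sum of metered usage: 11,664.
Proportional shares (ignoring caps): Unit 2A 5,545.61; Unit 3B 369.59; Unit 5A 2,197.22; Unit G2 7,942.89; Unit 1B 3,719.68.
Held at cap: Unit 2A ($4,600), Unit 5A ($1,100); residual $14,075 reallocated over remaining metered usage 7,097.
Remaining shares: Unit 3B 432.34 → $425; Unit G2 9,291.44 → $9,300; Unit 1B 4,351.21 → $4,350.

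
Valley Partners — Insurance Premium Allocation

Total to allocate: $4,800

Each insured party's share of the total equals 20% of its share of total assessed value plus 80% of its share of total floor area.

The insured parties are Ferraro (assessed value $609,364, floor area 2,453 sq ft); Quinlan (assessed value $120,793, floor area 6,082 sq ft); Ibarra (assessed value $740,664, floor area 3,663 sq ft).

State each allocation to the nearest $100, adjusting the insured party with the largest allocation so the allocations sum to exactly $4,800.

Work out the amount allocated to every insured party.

Totals — assessed value 1,470,821, floor area 12,198.
Blended shares (20% assessed value + 80% floor area): Ferraro 0.2437; Quinlan 0.4153; Ibarra 0.3410.
Unrounded shares: Ferraro 1,169.95; Quinlan 1,993.49; Ibarra 1,636.56.
At nearest $100: Ferraro $1,200; Quinlan $2,000; Ibarra $1,600. Sum = $4,800.
Rounded total matches; no reconciliation needed.

Ferraro: $1,200 · Quinlan: $2,000 · Ibarra: $1,600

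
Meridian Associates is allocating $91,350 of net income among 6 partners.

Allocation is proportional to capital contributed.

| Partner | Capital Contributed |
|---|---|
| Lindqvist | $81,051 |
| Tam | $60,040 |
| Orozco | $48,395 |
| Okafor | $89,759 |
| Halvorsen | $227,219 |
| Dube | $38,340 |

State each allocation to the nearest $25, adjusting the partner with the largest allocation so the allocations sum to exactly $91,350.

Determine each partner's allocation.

Total capital contributed = 544,804.
Unrounded shares: Lindqvist 81,051/544,804 × $91,350 = 13,590.22; Tam 60,040/544,804 × $91,350 = 10,067.21; Orozco 48,395/544,804 × $91,350 = 8,114.63; Okafor 89,759/544,804 × $91,350 = 15,050.34; Halvorsen 227,219/544,804 × $91,350 = 38,098.94; Dube 38,340/544,804 × $91,350 = 6,428.66.
At nearest $25: Lindqvist $13,600; Tam $10,075; Orozco $8,125; Okafor $15,050; Halvorsen $38,100; Dube $6,425. Sum = $91,375.
Difference $91,350 − $91,375 = −$25 applied to largest allocation (Halvorsen): Halvorsen becomes $38,075.

Lindqvist: $13,600 · Tam: $10,075 · Orozco: $8,125 · Okafor: $15,050 · Halvorsen: $38,075 · Dube: $6,425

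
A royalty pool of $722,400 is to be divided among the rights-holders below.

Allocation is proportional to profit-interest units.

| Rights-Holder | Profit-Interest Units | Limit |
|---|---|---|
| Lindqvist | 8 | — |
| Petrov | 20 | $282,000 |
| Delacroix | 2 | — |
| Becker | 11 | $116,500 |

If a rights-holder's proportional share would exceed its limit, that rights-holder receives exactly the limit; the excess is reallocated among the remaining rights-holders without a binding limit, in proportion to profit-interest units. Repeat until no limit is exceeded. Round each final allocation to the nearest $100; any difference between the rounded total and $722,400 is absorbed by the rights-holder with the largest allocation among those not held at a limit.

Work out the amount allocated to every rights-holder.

Lindqvist: $259,100 | Petrov: $282,000 | Delacroix: $64,800 | Becker: $116,500

Sum of profit-interest units: 41.
Pro-rata shares before constraints: Lindqvist 140,956.10; Petrov 352,390.24; Delacroix 35,239.02; Becker 193,814.63.
Capped: Petrov ($282,000), Becker ($116,500); residual $323,900 reallocated over remaining profit-interest units 10.
Remaining shares: Lindqvist 259,120.00 → $259,100; Delacroix 64,780.00 → $64,800.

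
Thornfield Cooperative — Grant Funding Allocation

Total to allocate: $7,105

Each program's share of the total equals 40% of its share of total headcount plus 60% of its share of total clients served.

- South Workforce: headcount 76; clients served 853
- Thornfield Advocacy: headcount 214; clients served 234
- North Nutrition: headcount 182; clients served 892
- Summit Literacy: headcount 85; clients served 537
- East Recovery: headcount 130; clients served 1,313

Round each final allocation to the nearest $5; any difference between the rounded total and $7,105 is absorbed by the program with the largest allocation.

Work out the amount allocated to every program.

South Workforce: $1,265 · Thornfield Advocacy: $1,145 · North Nutrition: $1,745 · Summit Literacy: $950 · East Recovery: $2,000

Headcount total 687; clients served total 3,829.
Combined weights (40% headcount + 60% clients served): South Workforce 0.1779; Thornfield Advocacy 0.1613; North Nutrition 0.2457; Summit Literacy 0.1336; East Recovery 0.2814.
Proportional shares: South Workforce 1,264.08; Thornfield Advocacy 1,145.80; North Nutrition 1,746.01; Summit Literacy 949.50; East Recovery 1,999.61.
At nearest $5: South Workforce $1,265; Thornfield Advocacy $1,145; North Nutrition $1,745; Summit Literacy $950; East Recovery $2,000. Sum = $7,105.
No rounding difference to absorb.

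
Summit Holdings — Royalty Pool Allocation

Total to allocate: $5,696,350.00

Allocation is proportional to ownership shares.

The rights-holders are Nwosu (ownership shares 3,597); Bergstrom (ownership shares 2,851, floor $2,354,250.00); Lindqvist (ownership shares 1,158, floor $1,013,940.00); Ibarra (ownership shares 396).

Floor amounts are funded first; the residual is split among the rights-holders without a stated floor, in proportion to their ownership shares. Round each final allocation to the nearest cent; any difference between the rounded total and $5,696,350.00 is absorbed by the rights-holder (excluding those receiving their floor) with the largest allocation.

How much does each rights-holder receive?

Nwosu: $2,097,268.10 · Bergstrom: $2,354,250.00 · Lindqvist: $1,013,940.00 · Ibarra: $230,891.90

Minimums first: Bergstrom $2,354,250.00; Lindqvist $1,013,940.00. Residual $2,328,160.00.
Residual split over remaining ownership shares 3,993: Nwosu 2,097,268.0992 → $2,097,268.10; Ibarra 230,891.9008 → $230,891.90.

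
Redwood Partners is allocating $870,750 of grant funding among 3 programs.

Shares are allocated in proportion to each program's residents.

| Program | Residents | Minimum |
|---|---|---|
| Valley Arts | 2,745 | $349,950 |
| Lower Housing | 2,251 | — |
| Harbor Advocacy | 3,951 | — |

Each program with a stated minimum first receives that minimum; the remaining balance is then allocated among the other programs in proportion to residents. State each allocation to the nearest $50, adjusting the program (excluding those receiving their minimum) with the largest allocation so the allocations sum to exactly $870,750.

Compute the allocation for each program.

Valley Arts: $349,950; Lower Housing: $189,000; Harbor Advocacy: $331,800

Minimums first: Valley Arts $349,950. Residual $520,800.
Residual split over remaining residents 6,202: Lower Housing 189,023.02 → $189,000; Harbor Advocacy 331,776.98 → $331,800.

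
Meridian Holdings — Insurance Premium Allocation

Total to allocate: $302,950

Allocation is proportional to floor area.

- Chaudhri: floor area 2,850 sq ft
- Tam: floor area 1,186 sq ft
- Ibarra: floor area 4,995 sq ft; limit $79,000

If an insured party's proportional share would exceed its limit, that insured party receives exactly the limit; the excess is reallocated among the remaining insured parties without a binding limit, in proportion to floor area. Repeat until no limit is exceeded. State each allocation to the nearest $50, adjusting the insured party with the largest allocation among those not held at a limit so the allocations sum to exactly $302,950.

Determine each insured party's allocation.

Chaudhri: $158,150; Tam: $65,800; Ibarra: $79,000

Sum of floor area: 9,031.
Proportional shares (ignoring caps): Chaudhri 95,604.86; Tam 39,785.04; Ibarra 167,560.10.
Held at cap: Ibarra ($79,000); residual $223,950 reallocated over remaining floor area 4,036.
Redistributed shares: Chaudhri 158,141.11 → $158,150; Tam 65,808.89 → $65,800.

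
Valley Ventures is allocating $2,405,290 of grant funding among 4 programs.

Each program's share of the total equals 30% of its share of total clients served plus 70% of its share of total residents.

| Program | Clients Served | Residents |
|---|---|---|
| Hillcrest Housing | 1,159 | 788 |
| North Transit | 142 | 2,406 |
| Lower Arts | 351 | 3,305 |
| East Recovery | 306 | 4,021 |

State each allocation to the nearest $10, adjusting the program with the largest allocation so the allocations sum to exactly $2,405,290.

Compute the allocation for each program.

Clients served total 1,958; residents total 10,520.
Blended shares (30% clients served + 70% residents): Hillcrest Housing 0.2300; North Transit 0.1819; Lower Arts 0.2737; East Recovery 0.3144.
Unrounded shares: Hillcrest Housing 553,247.06; North Transit 437,406.68; Lower Arts 658,313.00; East Recovery 756,323.26.
At nearest $10: Hillcrest Housing $553,250; North Transit $437,410; Lower Arts $658,310; East Recovery $756,320. Sum = $2,405,290.
No rounding difference to absorb.

Hillcrest Housing: $553,250; North Transit: $437,410; Lower Arts: $658,310; East Recovery: $756,320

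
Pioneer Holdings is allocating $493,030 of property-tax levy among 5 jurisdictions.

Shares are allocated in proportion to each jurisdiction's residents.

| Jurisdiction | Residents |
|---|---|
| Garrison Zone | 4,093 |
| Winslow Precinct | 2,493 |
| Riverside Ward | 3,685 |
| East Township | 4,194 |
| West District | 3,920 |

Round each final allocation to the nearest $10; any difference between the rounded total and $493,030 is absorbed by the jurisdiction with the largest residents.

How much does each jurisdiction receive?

Residents total: 18,385.
Raw shares: Garrison Zone 4,093/18,385 × $493,030 = 109,761.86; Winslow Precinct 2,493/18,385 × $493,030 = 66,854.71; Riverside Ward 3,685/18,385 × $493,030 = 98,820.54; East Township 4,194/18,385 × $493,030 = 112,470.37; West District 3,920/18,385 × $493,030 = 105,122.52.
After rounding ($10): Garrison Zone $109,760; Winslow Precinct $66,850; Riverside Ward $98,820; East Township $112,470; West District $105,120. Sum = $493,020.
Difference $493,030 − $493,020 = +$10 applied to largest residents (East Township): East Township becomes $112,480.

Garrison Zone: $109,760; Winslow Precinct: $66,850; Riverside Ward: $98,820; East Township: $112,480; West District: $105,120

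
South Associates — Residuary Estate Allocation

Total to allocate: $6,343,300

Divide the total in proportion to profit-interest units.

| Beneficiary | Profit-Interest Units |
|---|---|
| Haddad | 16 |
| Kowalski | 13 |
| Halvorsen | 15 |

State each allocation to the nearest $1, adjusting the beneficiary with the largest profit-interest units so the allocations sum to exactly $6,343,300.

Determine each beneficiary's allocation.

Haddad: $2,306,654 | Kowalski: $1,874,157 | Halvorsen: $2,162,489

Combined profit-interest units = 44.
Raw shares: Haddad 16/44 × $6,343,300 = 2,306,654.55; Kowalski 13/44 × $6,343,300 = 1,874,156.82; Halvorsen 15/44 × $6,343,300 = 2,162,488.64.
After rounding ($1): Haddad $2,306,655; Kowalski $1,874,157; Halvorsen $2,162,489. Sum = $6,343,301.
Difference $6,343,300 − $6,343,301 = −$1 applied to largest profit-interest units (Haddad): Haddad becomes $2,306,654.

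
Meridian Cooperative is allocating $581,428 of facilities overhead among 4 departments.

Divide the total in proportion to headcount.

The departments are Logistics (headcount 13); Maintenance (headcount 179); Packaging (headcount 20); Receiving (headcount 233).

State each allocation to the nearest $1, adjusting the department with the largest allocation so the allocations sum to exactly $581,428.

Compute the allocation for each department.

Logistics: $16,986 · Maintenance: $233,878 · Packaging: $26,132 · Receiving: $304,432

Sum of headcount: 445.
Proportional shares: Logistics 13/445 × $581,428 = 16,985.54; Maintenance 179/445 × $581,428 = 233,877.78; Packaging 20/445 × $581,428 = 26,131.60; Receiving 233/445 × $581,428 = 304,433.09.
Rounded to nearest $1: Logistics $16,986; Maintenance $233,878; Packaging $26,132; Receiving $304,433. Sum = $581,429.
Difference $581,428 − $581,429 = −$1 applied to largest allocation (Receiving): Receiving becomes $304,432.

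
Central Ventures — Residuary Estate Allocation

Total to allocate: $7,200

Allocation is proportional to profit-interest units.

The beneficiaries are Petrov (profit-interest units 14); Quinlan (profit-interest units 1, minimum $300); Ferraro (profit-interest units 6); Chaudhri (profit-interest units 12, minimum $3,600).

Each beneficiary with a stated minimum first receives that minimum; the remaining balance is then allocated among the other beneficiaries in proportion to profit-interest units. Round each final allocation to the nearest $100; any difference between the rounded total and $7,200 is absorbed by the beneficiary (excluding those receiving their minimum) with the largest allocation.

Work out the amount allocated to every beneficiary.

Petrov: $2,300 · Quinlan: $300 · Ferraro: $1,000 · Chaudhri: $3,600

Fund the minimums — Quinlan $300; Chaudhri $3,600. Residual $3,300.
Residual split over remaining profit-interest units 20: Petrov 2,310.00 → $2,300; Ferraro 990.00 → $1,000.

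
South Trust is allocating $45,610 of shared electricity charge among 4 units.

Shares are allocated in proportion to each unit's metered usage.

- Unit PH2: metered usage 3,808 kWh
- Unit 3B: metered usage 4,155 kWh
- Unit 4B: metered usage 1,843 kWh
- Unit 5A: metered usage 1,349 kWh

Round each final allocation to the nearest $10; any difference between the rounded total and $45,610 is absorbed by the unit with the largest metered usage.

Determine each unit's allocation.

Unit PH2: $15,570 · Unit 3B: $16,980 · Unit 4B: $7,540 · Unit 5A: $5,520

Sum of metered usage: 11,155.
Raw shares: Unit PH2 3,808/11,155 × $45,610 = 15,569.96; Unit 3B 4,155/11,155 × $45,610 = 16,988.75; Unit 4B 1,843/11,155 × $45,610 = 7,535.57; Unit 5A 1,349/11,155 × $45,610 = 5,515.72.
Rounded to nearest $10: Unit PH2 $15,570; Unit 3B $16,990; Unit 4B $7,540; Unit 5A $5,520. Sum = $45,620.
Difference $45,610 − $45,620 = −$10 applied to largest metered usage (Unit 3B): Unit 3B becomes $16,980.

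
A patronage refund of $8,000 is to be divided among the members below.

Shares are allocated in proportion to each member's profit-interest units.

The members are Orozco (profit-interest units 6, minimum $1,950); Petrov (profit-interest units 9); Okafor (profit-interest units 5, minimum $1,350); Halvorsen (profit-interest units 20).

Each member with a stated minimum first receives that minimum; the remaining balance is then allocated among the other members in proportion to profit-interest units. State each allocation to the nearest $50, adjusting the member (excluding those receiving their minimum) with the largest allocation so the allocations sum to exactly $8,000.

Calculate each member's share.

Guaranteed amounts: Orozco $1,950; Okafor $1,350. Remaining pool $4,700.
Remaining pool split over remaining profit-interest units 29: Petrov 1,458.62 → $1,450; Halvorsen 3,241.38 → $3,250.

Orozco: $1,950 · Petrov: $1,450 · Okafor: $1,350 · Halvorsen: $3,250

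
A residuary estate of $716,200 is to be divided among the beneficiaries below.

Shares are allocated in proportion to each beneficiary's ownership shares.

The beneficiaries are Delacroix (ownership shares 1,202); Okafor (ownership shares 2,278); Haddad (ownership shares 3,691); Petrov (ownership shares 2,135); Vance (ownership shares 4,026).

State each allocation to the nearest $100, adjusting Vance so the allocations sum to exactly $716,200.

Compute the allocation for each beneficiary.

Total ownership shares = 13,332.
Unrounded shares: Delacroix 1,202/13,332 × $716,200 = 64,571.89; Okafor 2,278/13,332 × $716,200 = 122,375.01; Haddad 3,691/13,332 × $716,200 = 198,281.89; Petrov 2,135/13,332 × $716,200 = 114,692.99; Vance 4,026/13,332 × $716,200 = 216,278.22.
At nearest $100: Delacroix $64,600; Okafor $122,400; Haddad $198,300; Petrov $114,700; Vance $216,300. Sum = $716,300.
Difference $716,200 − $716,300 = −$100 applied to Vance: Vance becomes $216,200.

Delacroix: $64,600 | Okafor: $122,400 | Haddad: $198,300 | Petrov: $114,700 | Vance: $216,200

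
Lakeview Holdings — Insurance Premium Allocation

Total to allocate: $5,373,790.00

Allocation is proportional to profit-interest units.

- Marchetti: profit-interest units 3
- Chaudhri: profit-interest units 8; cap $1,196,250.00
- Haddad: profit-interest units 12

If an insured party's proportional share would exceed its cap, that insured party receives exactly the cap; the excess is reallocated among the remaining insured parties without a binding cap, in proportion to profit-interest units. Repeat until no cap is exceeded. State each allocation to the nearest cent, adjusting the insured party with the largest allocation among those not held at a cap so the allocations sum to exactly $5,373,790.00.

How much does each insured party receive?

Marchetti: $835,508.00 | Chaudhri: $1,196,250.00 | Haddad: $3,342,032.00

Total profit-interest units = 23.
Proportional shares (ignoring caps): Marchetti 700,929.1304; Chaudhri 1,869,144.3478; Haddad 2,803,716.5217.
Held at cap: Chaudhri ($1,196,250.00); remaining pool $4,177,540.00 reallocated over remaining profit-interest units 15.
Shares after redistribution: Marchetti 835,508.0000 → $835,508.00; Haddad 3,342,032.0000 → $3,342,032.00.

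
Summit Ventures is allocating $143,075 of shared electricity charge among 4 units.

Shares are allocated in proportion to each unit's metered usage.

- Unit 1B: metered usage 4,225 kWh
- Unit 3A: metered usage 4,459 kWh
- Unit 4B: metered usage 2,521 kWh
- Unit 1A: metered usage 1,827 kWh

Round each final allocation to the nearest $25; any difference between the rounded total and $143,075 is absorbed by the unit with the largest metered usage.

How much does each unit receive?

Metered usage total: 4,225 + 4,459 + 2,521 + 1,827 = 13,032.
Proportional shares: Unit 1B 46,385.20; Unit 3A 48,954.22; Unit 4B 27,677.42; Unit 1A 20,058.17.
After rounding ($25): Unit 1B $46,375; Unit 3A $48,950; Unit 4B $27,675; Unit 1A $20,050. Sum = $143,050.
Difference $143,075 − $143,050 = +$25 applied to largest metered usage (Unit 3A): Unit 3A becomes $48,975.

Unit 1B: $46,375 · Unit 3A: $48,975 · Unit 4B: $27,675 · Unit 1A: $20,050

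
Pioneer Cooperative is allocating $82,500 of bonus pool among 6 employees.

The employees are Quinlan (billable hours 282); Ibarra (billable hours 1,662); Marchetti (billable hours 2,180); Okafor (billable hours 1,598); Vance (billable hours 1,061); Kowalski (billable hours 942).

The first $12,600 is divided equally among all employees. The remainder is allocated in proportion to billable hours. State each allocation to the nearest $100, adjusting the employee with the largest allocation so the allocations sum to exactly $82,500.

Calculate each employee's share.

Quinlan: $4,700 · Ibarra: $17,100 · Marchetti: $21,800 · Okafor: $16,600 · Vance: $11,700 · Kowalski: $10,600

First tranche $12,600 split equally: $2,100 each.
Remainder $69,900 by billable hours (total 7,725): Quinlan 2,551.69 → $2,600; Ibarra 15,038.68 → $15,000; Marchetti 19,725.83 → $19,700; Okafor 14,459.57 → $14,500; Vance 9,600.50 → $9,600; Kowalski 8,523.73 → $8,500.
Totals: Quinlan $2,100 + $2,600 = $4,700; Ibarra $2,100 + $15,000 = $17,100; Marchetti $2,100 + $19,700 = $21,800; Okafor $2,100 + $14,500 = $16,600; Vance $2,100 + $9,600 = $11,700; Kowalski $2,100 + $8,500 = $10,600.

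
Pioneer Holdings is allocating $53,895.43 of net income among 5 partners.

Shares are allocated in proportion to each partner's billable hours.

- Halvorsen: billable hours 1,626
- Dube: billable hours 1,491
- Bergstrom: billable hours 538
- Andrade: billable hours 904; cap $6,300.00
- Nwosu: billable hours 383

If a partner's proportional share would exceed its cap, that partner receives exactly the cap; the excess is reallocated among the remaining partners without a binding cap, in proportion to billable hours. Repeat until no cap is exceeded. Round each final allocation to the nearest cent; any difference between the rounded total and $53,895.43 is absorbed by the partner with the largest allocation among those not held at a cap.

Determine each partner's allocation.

Halvorsen: $19,165.47; Dube: $17,574.24; Bergstrom: $6,341.34; Andrade: $6,300.00; Nwosu: $4,514.38

Sum of billable hours: 4,942.
Pro-rata shares before constraints: Halvorsen 17,732.4907; Dube 16,260.2360; Bergstrom 5,867.2079; Andrade 9,858.6541; Nwosu 4,176.8413.
Capped: Andrade ($6,300.00); balance $47,595.43 reallocated over remaining billable hours 4,038.
Remaining shares: Halvorsen 19,165.4703 → $19,165.47; Dube 17,574.2412 → $17,574.24; Bergstrom 6,341.3426 → $6,341.34; Nwosu 4,514.3759 → $4,514.38.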